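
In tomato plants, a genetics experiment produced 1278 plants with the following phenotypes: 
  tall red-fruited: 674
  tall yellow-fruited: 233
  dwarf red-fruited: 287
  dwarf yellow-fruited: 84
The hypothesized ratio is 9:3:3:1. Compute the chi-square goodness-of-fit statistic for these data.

12.564

The 9:3:3:1 ratio has 16 parts, so with N = 1278 the expected counts are:
  tall red-fruited: 1278 × 9/16 = 718.875
  tall yellow-fruited: 1278 × 3/16 = 239.625
  dwarf red-fruited: 1278 × 3/16 = 239.625
  dwarf yellow-fruited: 1278 × 1/16 = 79.875
χ² = Σ (O − E)² / E
  tall red-fruited: (674 − 718.875)² / 718.875 = 2.8013
  tall yellow-fruited: (233 − 239.625)² / 239.625 = 0.1832
  dwarf red-fruited: (287 − 239.625)² / 239.625 = 9.3663
  dwarf yellow-fruited: (84 − 79.875)² / 79.875 = 0.2130
χ² = 2.8013 + 0.1832 + 9.3663 + 0.2130 = 12.5638 ≈ 12.564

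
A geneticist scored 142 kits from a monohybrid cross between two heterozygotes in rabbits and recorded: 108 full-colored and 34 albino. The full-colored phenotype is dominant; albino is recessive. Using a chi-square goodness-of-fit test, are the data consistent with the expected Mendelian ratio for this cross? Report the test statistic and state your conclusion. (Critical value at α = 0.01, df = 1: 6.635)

For a monohybrid cross between heterozygotes with complete dominance, the expected phenotypic ratio is 3:1.
Total ratio parts = 4. Expected numbers out of 142:
  full-colored: 142 × 3/4 = 106.5
  albino: 142 × 1/4 = 35.5
χ² = Σ (O − E)² / E
  full-colored: (108 − 106.5)² / 106.5 = 0.0211
  albino: (34 − 35.5)² / 35.5 = 0.0634
χ² = 0.0211 + 0.0634 = 0.0845 ≈ 0.085
Degrees of freedom = 2 − 1 = 1; critical value at α = 0.01 is 6.635.
Since 0.085 < 6.635, we fail to reject the null hypothesis — the data are consistent with the 3:1 ratio.

0.085; consistent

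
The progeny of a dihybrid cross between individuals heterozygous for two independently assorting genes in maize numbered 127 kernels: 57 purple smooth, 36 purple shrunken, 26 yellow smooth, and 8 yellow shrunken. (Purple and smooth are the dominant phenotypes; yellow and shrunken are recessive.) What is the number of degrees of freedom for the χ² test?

3

A dihybrid F₂ with independent assortment and complete dominance at both loci gives a 9:3:3:1 phenotypic ratio.
A goodness-of-fit test with 4 phenotype classes has df = 4 − 1 = 3.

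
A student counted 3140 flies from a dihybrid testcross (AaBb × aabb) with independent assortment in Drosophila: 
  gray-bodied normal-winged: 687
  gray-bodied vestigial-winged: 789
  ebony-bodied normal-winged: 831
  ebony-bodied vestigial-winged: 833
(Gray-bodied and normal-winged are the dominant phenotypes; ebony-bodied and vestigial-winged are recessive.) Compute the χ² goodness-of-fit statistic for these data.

A dihybrid testcross with independent assortment gives a 1:1:1:1 ratio.
Under the 1:1:1:1 hypothesis (Σ ratio = 4, N = 3140):
  gray-bodied normal-winged: 3140 × 1/4 = 785
  gray-bodied vestigial-winged: 3140 × 1/4 = 785
  ebony-bodied normal-winged: 3140 × 1/4 = 785
  ebony-bodied vestigial-winged: 3140 × 1/4 = 785
χ² = Σ (O − E)² / E
  gray-bodied normal-winged: (687 − 785)² / 785 = 12.2344
  gray-bodied vestigial-winged: (789 − 785)² / 785 = 0.0204
  ebony-bodied normal-winged: (831 − 785)² / 785 = 2.6955
  ebony-bodied vestigial-winged: (833 − 785)² / 785 = 2.9350
χ² = 12.2344 + 0.0204 + 2.6955 + 2.9350 = 17.8853 ≈ 17.885

17.885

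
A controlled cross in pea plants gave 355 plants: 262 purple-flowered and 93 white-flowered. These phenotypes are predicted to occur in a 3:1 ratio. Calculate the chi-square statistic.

Total ratio parts = 4. Expected numbers out of 355:
  purple-flowered: 355 × 3/4 = 266.25
  white-flowered: 355 × 1/4 = 88.75
χ² = Σ (O − E)² / E
  purple-flowered: (262 − 266.25)² / 266.25 = 0.0678
  white-flowered: (93 − 88.75)² / 88.75 = 0.2035
χ² = 0.0678 + 0.2035 = 0.2713 ≈ 0.271

0.271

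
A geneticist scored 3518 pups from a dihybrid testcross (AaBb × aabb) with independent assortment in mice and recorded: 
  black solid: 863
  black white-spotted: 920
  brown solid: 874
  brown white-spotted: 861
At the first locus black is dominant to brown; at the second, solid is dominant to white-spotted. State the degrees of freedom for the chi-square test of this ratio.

A dihybrid testcross with independent assortment gives a 1:1:1:1 ratio.
A goodness-of-fit test with 4 phenotype classes has df = 4 − 1 = 3.

3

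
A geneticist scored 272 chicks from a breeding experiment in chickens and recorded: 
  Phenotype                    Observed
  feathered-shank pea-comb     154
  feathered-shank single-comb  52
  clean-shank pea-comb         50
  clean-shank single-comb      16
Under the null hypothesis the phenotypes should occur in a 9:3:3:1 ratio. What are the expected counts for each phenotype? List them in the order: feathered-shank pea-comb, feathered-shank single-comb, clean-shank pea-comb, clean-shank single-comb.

Total ratio parts = 16. Expected numbers out of 272:
  feathered-shank pea-comb: 272 × 9/16 = 153
  feathered-shank single-comb: 272 × 3/16 = 51
  clean-shank pea-comb: 272 × 3/16 = 51
  clean-shank single-comb: 272 × 1/16 = 17

153, 51, 51, 17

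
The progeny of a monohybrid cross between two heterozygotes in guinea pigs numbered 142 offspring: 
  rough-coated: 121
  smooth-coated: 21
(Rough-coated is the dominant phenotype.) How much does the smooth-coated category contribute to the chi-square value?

5.923

For a monohybrid cross between heterozygotes with complete dominance, the expected phenotypic ratio is 3:1.
Expected counts for N = 142 under a 3:1 ratio (total parts = 4):
  rough-coated: 142 × 3/4 = 106.5
  smooth-coated: 142 × 1/4 = 35.5
Contribution of smooth-coated: (21 − 35.5)² / 35.5 = 5.9225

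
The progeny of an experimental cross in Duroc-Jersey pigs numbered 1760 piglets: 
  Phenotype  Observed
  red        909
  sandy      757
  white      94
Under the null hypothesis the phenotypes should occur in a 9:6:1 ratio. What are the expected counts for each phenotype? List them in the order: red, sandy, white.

The 9:6:1 ratio has 16 parts, so with N = 1760 the expected counts are:
  red: 1760 × 9/16 = 990
  sandy: 1760 × 6/16 = 660
  white: 1760 × 1/16 = 110

990, 660, 110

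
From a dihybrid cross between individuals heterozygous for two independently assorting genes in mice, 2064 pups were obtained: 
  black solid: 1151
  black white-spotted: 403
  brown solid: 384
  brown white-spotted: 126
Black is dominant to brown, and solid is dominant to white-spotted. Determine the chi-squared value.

A dihybrid F₂ with independent assortment and complete dominance at both loci gives a 9:3:3:1 phenotypic ratio.
Under the 9:3:3:1 hypothesis (Σ ratio = 16, N = 2064):
  black solid: 2064 × 9/16 = 1161
  black white-spotted: 2064 × 3/16 = 387
  brown solid: 2064 × 3/16 = 387
  brown white-spotted: 2064 × 1/16 = 129
χ² = Σ (O − E)² / E
  black solid: (1151 − 1161)² / 1161 = 0.0861
  black white-spotted: (403 − 387)² / 387 = 0.6615
  brown solid: (384 − 387)² / 387 = 0.0233
  brown white-spotted: (126 − 129)² / 129 = 0.0698
χ² = 0.0861 + 0.6615 + 0.0233 + 0.0698 = 0.8407 ≈ 0.841

0.841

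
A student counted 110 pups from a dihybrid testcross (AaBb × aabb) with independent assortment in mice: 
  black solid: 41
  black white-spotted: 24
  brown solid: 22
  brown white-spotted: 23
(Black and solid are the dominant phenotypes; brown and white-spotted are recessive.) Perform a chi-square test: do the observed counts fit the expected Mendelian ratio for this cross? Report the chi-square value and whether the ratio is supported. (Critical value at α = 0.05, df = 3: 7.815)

A dihybrid testcross with independent assortment gives a 1:1:1:1 ratio.
The 1:1:1:1 ratio has 4 parts, so with N = 110 the expected counts are:
  black solid: 110 × 1/4 = 27.5
  black white-spotted: 110 × 1/4 = 27.5
  brown solid: 110 × 1/4 = 27.5
  brown white-spotted: 110 × 1/4 = 27.5
χ² = Σ (O − E)² / E
  black solid: (41 − 27.5)² / 27.5 = 6.6273
  black white-spotted: (24 − 27.5)² / 27.5 = 0.4455
  brown solid: (22 − 27.5)² / 27.5 = 1.1000
  brown white-spotted: (23 − 27.5)² / 27.5 = 0.7364
χ² = 6.6273 + 0.4455 + 1.1000 + 0.7364 = 8.9092 ≈ 8.909
Degrees of freedom = 4 − 1 = 3; critical value at α = 0.05 is 7.815.
Since 8.909 > 7.815, we reject the null hypothesis — the data do not fit the 1:1:1:1 ratio.

8.909; not consistent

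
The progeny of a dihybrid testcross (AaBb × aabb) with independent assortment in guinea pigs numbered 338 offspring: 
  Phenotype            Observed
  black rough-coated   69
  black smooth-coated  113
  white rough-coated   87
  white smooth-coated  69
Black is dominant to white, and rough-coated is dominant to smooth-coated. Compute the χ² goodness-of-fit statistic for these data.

15.373

A dihybrid testcross with independent assortment gives a 1:1:1:1 ratio.
The 1:1:1:1 ratio has 4 parts, so with N = 338 the expected counts are:
  black rough-coated: 338 × 1/4 = 84.5
  black smooth-coated: 338 × 1/4 = 84.5
  white rough-coated: 338 × 1/4 = 84.5
  white smooth-coated: 338 × 1/4 = 84.5
χ² = Σ (O − E)² / E
  black rough-coated: (69 − 84.5)² / 84.5 = 2.8432
  black smooth-coated: (113 − 84.5)² / 84.5 = 9.6124
  white rough-coated: (87 − 84.5)² / 84.5 = 0.0740
  white smooth-coated: (69 − 84.5)² / 84.5 = 2.8432
χ² = 2.8432 + 9.6124 + 0.0740 + 2.8432 = 15.3728 ≈ 15.373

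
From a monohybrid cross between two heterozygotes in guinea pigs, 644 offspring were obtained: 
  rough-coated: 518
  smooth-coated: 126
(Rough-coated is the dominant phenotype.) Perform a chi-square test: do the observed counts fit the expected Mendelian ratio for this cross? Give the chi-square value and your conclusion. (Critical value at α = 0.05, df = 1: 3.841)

For a monohybrid cross between heterozygotes with complete dominance, the expected phenotypic ratio is 3:1.
Total ratio parts = 4. Expected numbers out of 644:
  rough-coated: 644 × 3/4 = 483
  smooth-coated: 644 × 1/4 = 161
χ² = Σ (O − E)² / E
  rough-coated: (518 − 483)² / 483 = 2.5362
  smooth-coated: (126 − 161)² / 161 = 7.6087
χ² = 2.5362 + 7.6087 = 10.1449 ≈ 10.145
Degrees of freedom = 2 − 1 = 1; critical value at α = 0.05 is 3.841.
Since 10.145 > 3.841, we reject the null hypothesis — the data do not fit the 3:1 ratio.

10.145; not consistent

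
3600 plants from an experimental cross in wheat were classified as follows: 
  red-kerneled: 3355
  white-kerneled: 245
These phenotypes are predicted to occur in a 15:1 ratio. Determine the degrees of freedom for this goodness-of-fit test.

1

A goodness-of-fit test with 2 phenotype classes has df = 2 − 1 = 1.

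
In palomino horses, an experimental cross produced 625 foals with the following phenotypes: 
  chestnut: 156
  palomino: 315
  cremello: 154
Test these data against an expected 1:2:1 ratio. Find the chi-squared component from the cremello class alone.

0.032

Total ratio parts = 4. Expected numbers out of 625:
  chestnut: 625 × 1/4 = 156.25
  palomino: 625 × 2/4 = 312.5
  cremello: 625 × 1/4 = 156.25
Contribution of cremello: (154 − 156.25)² / 156.25 = 0.0324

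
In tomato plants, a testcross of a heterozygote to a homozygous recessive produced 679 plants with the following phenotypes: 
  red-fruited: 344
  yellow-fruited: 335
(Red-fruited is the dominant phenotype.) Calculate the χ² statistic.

A testcross of a heterozygote (Aa × aa) gives a 1:1 phenotypic ratio.
Total ratio parts = 2. Expected numbers out of 679:
  red-fruited: 679 × 1/2 = 339.5
  yellow-fruited: 679 × 1/2 = 339.5
χ² = Σ (O − E)² / E
  red-fruited: (344 − 339.5)² / 339.5 = 0.0596
  yellow-fruited: (335 − 339.5)² / 339.5 = 0.0596
χ² = 0.0596 + 0.0596 = 0.1192 ≈ 0.119

0.119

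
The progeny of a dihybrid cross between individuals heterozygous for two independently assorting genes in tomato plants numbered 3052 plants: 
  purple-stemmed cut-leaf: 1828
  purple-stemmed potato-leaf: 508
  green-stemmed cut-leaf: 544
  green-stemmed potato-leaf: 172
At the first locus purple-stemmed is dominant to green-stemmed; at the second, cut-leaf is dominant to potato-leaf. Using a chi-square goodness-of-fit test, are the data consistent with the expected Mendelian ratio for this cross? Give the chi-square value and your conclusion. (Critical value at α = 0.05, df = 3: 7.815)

A dihybrid F₂ with independent assortment and complete dominance at both loci gives a 9:3:3:1 phenotypic ratio.
Expected counts for N = 3052 under a 9:3:3:1 ratio (total parts = 16):
  purple-stemmed cut-leaf: 3052 × 9/16 = 1716.75
  purple-stemmed potato-leaf: 3052 × 3/16 = 572.25
  green-stemmed cut-leaf: 3052 × 3/16 = 572.25
  green-stemmed potato-leaf: 3052 × 1/16 = 190.75
χ² = Σ (O − E)² / E
  purple-stemmed cut-leaf: (1828 − 1716.75)² / 1716.75 = 7.2093
  purple-stemmed potato-leaf: (508 − 572.25)² / 572.25 = 7.2137
  green-stemmed cut-leaf: (544 − 572.25)² / 572.25 = 1.3946
  green-stemmed potato-leaf: (172 − 190.75)² / 190.75 = 1.8431
χ² = 7.2093 + 7.2137 + 1.3946 + 1.8431 = 17.6607 ≈ 17.661
Degrees of freedom = 4 − 1 = 3; critical value at α = 0.05 is 7.815.
Since 17.661 > 7.815, we reject the null hypothesis — the data do not fit the 9:3:3:1 ratio.

17.661; not consistent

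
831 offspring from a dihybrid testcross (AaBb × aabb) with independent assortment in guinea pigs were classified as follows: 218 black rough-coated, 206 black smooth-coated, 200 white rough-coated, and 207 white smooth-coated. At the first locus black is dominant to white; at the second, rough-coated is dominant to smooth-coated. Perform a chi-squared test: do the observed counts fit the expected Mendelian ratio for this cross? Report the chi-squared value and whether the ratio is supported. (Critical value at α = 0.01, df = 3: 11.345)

0.812; consistent

A dihybrid testcross with independent assortment gives a 1:1:1:1 ratio.
Under the 1:1:1:1 hypothesis (Σ ratio = 4, N = 831):
  black rough-coated: 831 × 1/4 = 207.75
  black smooth-coated: 831 × 1/4 = 207.75
  white rough-coated: 831 × 1/4 = 207.75
  white smooth-coated: 831 × 1/4 = 207.75
χ² = Σ (O − E)² / E
  black rough-coated: (218 − 207.75)² / 207.75 = 0.5057
  black smooth-coated: (206 − 207.75)² / 207.75 = 0.0147
  white rough-coated: (200 − 207.75)² / 207.75 = 0.2891
  white smooth-coated: (207 − 207.75)² / 207.75 = 0.0027
χ² = 0.5057 + 0.0147 + 0.2891 + 0.0027 = 0.8122 ≈ 0.812
Degrees of freedom = 4 − 1 = 3; critical value at α = 0.01 is 11.345.
Since 0.812 < 11.345, we fail to reject the null hypothesis — the data are consistent with the 1:1:1:1 ratio.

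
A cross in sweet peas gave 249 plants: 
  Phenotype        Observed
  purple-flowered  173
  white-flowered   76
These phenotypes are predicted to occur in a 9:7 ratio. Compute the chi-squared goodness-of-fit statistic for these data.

17.704

The 9:7 ratio has 16 parts, so with N = 249 the expected counts are:
  purple-flowered: 249 × 9/16 = 140.0625
  white-flowered: 249 × 7/16 = 108.9375
χ² = Σ (O − E)² / E
  purple-flowered: (173 − 140.0625)² / 140.0625 = 7.7457
  white-flowered: (76 − 108.9375)² / 108.9375 = 9.9587
χ² = 7.7457 + 9.9587 = 17.7044 ≈ 17.704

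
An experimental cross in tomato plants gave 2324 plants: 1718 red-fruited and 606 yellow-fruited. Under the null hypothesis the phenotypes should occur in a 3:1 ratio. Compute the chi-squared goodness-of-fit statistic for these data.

Expected counts for N = 2324 under a 3:1 ratio (total parts = 4):
  red-fruited: 2324 × 3/4 = 1743
  yellow-fruited: 2324 × 1/4 = 581
χ² = Σ (O − E)² / E
  red-fruited: (1718 − 1743)² / 1743 = 0.3586
  yellow-fruited: (606 − 581)² / 581 = 1.0757
χ² = 0.3586 + 1.0757 = 1.4343 ≈ 1.434

1.434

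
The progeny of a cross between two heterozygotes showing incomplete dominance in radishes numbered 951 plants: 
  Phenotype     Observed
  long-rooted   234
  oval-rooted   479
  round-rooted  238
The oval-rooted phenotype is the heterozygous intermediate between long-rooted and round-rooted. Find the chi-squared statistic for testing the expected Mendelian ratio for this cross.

With incomplete dominance, a heterozygote × heterozygote cross gives a 1:2:1 phenotypic ratio.
The 1:2:1 ratio has 4 parts, so with N = 951 the expected counts are:
  long-rooted: 951 × 1/4 = 237.75
  oval-rooted: 951 × 2/4 = 475.5
  round-rooted: 951 × 1/4 = 237.75
χ² = Σ (O − E)² / E
  long-rooted: (234 − 237.75)² / 237.75 = 0.0591
  oval-rooted: (479 − 475.5)² / 475.5 = 0.0258
  round-rooted: (238 − 237.75)² / 237.75 = 0.0003
χ² = 0.0591 + 0.0258 + 0.0003 = 0.0852 ≈ 0.085

0.085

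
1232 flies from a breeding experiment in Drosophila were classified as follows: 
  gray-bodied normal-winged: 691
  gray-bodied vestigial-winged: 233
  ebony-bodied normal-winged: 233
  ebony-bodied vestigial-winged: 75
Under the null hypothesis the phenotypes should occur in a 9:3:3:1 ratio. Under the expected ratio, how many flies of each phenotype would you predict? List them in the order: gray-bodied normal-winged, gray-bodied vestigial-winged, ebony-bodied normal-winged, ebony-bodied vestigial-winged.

693, 231, 231, 77

Total ratio parts = 16. Expected numbers out of 1232:
  gray-bodied normal-winged: 1232 × 9/16 = 693
  gray-bodied vestigial-winged: 1232 × 3/16 = 231
  ebony-bodied normal-winged: 1232 × 3/16 = 231
  ebony-bodied vestigial-winged: 1232 × 1/16 = 77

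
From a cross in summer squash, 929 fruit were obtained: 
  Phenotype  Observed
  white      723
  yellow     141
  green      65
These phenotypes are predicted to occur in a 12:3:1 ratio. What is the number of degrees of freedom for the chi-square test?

A goodness-of-fit test with 3 phenotype classes has df = 3 − 1 = 2.

2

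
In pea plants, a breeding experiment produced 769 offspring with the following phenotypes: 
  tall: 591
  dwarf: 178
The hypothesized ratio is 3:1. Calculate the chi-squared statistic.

1.408

Total ratio parts = 4. Expected numbers out of 769:
  tall: 769 × 3/4 = 576.75
  dwarf: 769 × 1/4 = 192.25
χ² = Σ (O − E)² / E
  tall: (591 − 576.75)² / 576.75 = 0.3521
  dwarf: (178 − 192.25)² / 192.25 = 1.0562
χ² = 0.3521 + 1.0562 = 1.4083 ≈ 1.408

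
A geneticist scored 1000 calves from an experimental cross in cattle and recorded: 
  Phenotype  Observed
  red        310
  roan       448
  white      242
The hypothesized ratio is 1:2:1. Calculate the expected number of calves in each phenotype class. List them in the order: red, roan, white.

250, 500, 250

Total ratio parts = 4. Expected numbers out of 1000:
  red: 1000 × 1/4 = 250
  roan: 1000 × 2/4 = 500
  white: 1000 × 1/4 = 250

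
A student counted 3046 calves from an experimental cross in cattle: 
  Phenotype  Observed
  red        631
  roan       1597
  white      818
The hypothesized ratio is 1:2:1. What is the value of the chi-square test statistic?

30.152

Expected counts for N = 3046 under a 1:2:1 ratio (total parts = 4):
  red: 3046 × 1/4 = 761.5
  roan: 3046 × 2/4 = 1523
  white: 3046 × 1/4 = 761.5
χ² = Σ (O − E)² / E
  red: (631 − 761.5)² / 761.5 = 22.3641
  roan: (1597 − 1523)² / 1523 = 3.5955
  white: (818 − 761.5)² / 761.5 = 4.1921
χ² = 22.3641 + 3.5955 + 4.1921 = 30.1517 ≈ 30.152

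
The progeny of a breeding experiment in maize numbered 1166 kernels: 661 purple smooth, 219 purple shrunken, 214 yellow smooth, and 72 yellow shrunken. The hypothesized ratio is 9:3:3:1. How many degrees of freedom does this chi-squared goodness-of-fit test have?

A goodness-of-fit test with 4 phenotype classes has df = 4 − 1 = 3.

3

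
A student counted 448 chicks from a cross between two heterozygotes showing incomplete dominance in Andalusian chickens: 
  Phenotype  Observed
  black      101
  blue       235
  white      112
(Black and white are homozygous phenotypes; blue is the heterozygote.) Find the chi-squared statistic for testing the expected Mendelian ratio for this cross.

1.621

With incomplete dominance, a heterozygote × heterozygote cross gives a 1:2:1 phenotypic ratio.
Under the 1:2:1 hypothesis (Σ ratio = 4, N = 448):
  black: 448 × 1/4 = 112
  blue: 448 × 2/4 = 224
  white: 448 × 1/4 = 112
χ² = Σ (O − E)² / E
  black: (101 − 112)² / 112 = 1.0804
  blue: (235 − 224)² / 224 = 0.5402
  white: (112 − 112)² / 112 = 0.0000
χ² = 1.0804 + 0.5402 + 0.0000 = 1.6206 ≈ 1.621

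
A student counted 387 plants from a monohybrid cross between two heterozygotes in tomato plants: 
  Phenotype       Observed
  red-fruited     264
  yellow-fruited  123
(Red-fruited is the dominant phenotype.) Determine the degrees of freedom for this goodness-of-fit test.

For a monohybrid cross between heterozygotes with complete dominance, the expected phenotypic ratio is 3:1.
A goodness-of-fit test with 2 phenotype classes has df = 2 − 1 = 1.

1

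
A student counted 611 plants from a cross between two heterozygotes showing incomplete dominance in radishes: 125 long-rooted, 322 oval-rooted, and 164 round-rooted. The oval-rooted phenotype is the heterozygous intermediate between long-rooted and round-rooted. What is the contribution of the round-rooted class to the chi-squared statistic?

With incomplete dominance, a heterozygote × heterozygote cross gives a 1:2:1 phenotypic ratio.
Total ratio parts = 4. Expected numbers out of 611:
  long-rooted: 611 × 1/4 = 152.75
  oval-rooted: 611 × 2/4 = 305.5
  round-rooted: 611 × 1/4 = 152.75
Contribution of round-rooted: (164 − 152.75)² / 152.75 = 0.8286

0.829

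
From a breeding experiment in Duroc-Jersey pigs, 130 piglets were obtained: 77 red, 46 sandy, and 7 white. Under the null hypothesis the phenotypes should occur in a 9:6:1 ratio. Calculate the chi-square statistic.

0.516

The 9:6:1 ratio has 16 parts, so with N = 130 the expected counts are:
  red: 130 × 9/16 = 73.125
  sandy: 130 × 6/16 = 48.75
  white: 130 × 1/16 = 8.125
χ² = Σ (O − E)² / E
  red: (77 − 73.125)² / 73.125 = 0.2053
  sandy: (46 − 48.75)² / 48.75 = 0.1551
  white: (7 − 8.125)² / 8.125 = 0.1558
χ² = 0.2053 + 0.1551 + 0.1558 = 0.5162 ≈ 0.516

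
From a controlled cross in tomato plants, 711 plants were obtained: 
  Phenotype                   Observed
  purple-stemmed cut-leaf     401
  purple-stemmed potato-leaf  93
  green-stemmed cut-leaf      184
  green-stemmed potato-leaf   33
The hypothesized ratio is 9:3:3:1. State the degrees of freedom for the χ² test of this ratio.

3

A goodness-of-fit test with 4 phenotype classes has df = 4 − 1 = 3.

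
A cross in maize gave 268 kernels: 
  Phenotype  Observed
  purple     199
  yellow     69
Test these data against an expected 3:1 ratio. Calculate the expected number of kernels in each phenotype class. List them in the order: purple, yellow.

201, 67

The 3:1 ratio has 4 parts, so with N = 268 the expected counts are:
  purple: 268 × 3/4 = 201
  yellow: 268 × 1/4 = 67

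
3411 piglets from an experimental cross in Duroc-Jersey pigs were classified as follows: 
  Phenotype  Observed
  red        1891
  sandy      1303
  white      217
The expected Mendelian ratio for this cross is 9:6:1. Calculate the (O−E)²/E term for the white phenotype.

0.068

Under the 9:6:1 hypothesis (Σ ratio = 16, N = 3411):
  red: 3411 × 9/16 = 1918.6875
  sandy: 3411 × 6/16 = 1279.125
  white: 3411 × 1/16 = 213.1875
Contribution of white: (217 − 213.1875)² / 213.1875 = 0.0682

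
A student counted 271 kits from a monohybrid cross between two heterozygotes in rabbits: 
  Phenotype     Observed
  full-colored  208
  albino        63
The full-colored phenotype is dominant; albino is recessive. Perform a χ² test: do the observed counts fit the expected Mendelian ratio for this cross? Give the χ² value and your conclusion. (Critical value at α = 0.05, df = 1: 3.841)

For a monohybrid cross between heterozygotes with complete dominance, the expected phenotypic ratio is 3:1.
Expected counts for N = 271 under a 3:1 ratio (total parts = 4):
  full-colored: 271 × 3/4 = 203.25
  albino: 271 × 1/4 = 67.75
χ² = Σ (O − E)² / E
  full-colored: (208 − 203.25)² / 203.25 = 0.1110
  albino: (63 − 67.75)² / 67.75 = 0.3330
χ² = 0.1110 + 0.3330 = 0.444
Degrees of freedom = 2 − 1 = 1; critical value at α = 0.05 is 3.841.
Since 0.444 < 3.841, we fail to reject the null hypothesis — the data are consistent with the 3:1 ratio.

0.444; consistent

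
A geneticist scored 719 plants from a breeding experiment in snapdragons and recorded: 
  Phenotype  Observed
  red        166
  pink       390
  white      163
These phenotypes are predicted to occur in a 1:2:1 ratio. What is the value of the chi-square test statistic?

5.200

Under the 1:2:1 hypothesis (Σ ratio = 4, N = 719):
  red: 719 × 1/4 = 179.75
  pink: 719 × 2/4 = 359.5
  white: 719 × 1/4 = 179.75
χ² = Σ (O − E)² / E
  red: (166 − 179.75)² / 179.75 = 1.0518
  pink: (390 − 359.5)² / 359.5 = 2.5876
  white: (163 − 179.75)² / 179.75 = 1.5608
χ² = 1.0518 + 2.5876 + 1.5608 = 5.2002 ≈ 5.200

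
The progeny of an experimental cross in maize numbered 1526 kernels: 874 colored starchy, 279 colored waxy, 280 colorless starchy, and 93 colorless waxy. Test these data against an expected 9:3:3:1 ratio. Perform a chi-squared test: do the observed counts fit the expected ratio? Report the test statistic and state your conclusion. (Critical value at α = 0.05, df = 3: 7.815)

Expected counts for N = 1526 under a 9:3:3:1 ratio (total parts = 16):
  colored starchy: 1526 × 9/16 = 858.375
  colored waxy: 1526 × 3/16 = 286.125
  colorless starchy: 1526 × 3/16 = 286.125
  colorless waxy: 1526 × 1/16 = 95.375
χ² = Σ (O − E)² / E
  colored starchy: (874 − 858.375)² / 858.375 = 0.2844
  colored waxy: (279 − 286.125)² / 286.125 = 0.1774
  colorless starchy: (280 − 286.125)² / 286.125 = 0.1311
  colorless waxy: (93 − 95.375)² / 95.375 = 0.0591
χ² = 0.2844 + 0.1774 + 0.1311 + 0.0591 = 0.652
Degrees of freedom = 4 − 1 = 3; critical value at α = 0.05 is 7.815.
Since 0.652 < 7.815, we fail to reject the null hypothesis — the data are consistent with the 9:3:3:1 ratio.

0.652; consistent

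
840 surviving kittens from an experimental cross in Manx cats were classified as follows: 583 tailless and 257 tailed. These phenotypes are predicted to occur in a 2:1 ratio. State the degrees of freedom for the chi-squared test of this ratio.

1

A goodness-of-fit test with 2 phenotype classes has df = 2 − 1 = 1.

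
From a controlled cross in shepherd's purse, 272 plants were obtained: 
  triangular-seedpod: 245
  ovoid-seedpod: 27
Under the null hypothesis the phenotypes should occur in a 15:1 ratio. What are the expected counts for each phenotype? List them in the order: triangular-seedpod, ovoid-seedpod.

The 15:1 ratio has 16 parts, so with N = 272 the expected counts are:
  triangular-seedpod: 272 × 15/16 = 255
  ovoid-seedpod: 272 × 1/16 = 17

255, 17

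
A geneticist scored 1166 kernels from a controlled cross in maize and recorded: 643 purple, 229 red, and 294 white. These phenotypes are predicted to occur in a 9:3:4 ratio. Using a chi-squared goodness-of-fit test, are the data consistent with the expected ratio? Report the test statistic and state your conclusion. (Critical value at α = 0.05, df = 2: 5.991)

Under the 9:3:4 hypothesis (Σ ratio = 16, N = 1166):
  purple: 1166 × 9/16 = 655.875
  red: 1166 × 3/16 = 218.625
  white: 1166 × 4/16 = 291.5
χ² = Σ (O − E)² / E
  purple: (643 − 655.875)² / 655.875 = 0.2527
  red: (229 − 218.625)² / 218.625 = 0.4924
  white: (294 − 291.5)² / 291.5 = 0.0214
χ² = 0.2527 + 0.4924 + 0.0214 = 0.7665 ≈ 0.767
Degrees of freedom = 3 − 1 = 2; critical value at α = 0.05 is 5.991.
Since 0.767 < 5.991, we fail to reject the null hypothesis — the data are consistent with the 9:3:4 ratio.

0.767; consistent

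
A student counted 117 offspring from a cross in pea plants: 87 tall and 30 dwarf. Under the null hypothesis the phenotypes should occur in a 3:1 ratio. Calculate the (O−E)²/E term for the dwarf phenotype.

0.019

Total ratio parts = 4. Expected numbers out of 117:
  tall: 117 × 3/4 = 87.75
  dwarf: 117 × 1/4 = 29.25
Contribution of dwarf: (30 − 29.25)² / 29.25 = 0.0192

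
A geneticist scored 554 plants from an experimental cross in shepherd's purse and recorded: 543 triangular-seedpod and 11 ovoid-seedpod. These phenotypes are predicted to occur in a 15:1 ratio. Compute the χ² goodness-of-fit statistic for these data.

The 15:1 ratio has 16 parts, so with N = 554 the expected counts are:
  triangular-seedpod: 554 × 15/16 = 519.375
  ovoid-seedpod: 554 × 1/16 = 34.625
χ² = Σ (O − E)² / E
  triangular-seedpod: (543 − 519.375)² / 519.375 = 1.0746
  ovoid-seedpod: (11 − 34.625)² / 34.625 = 16.1196
χ² = 1.0746 + 16.1196 = 17.1942 ≈ 17.194

17.194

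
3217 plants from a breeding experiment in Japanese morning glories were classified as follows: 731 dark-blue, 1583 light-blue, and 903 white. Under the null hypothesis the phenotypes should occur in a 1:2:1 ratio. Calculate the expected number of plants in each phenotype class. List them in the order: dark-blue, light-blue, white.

804.25, 1608.5, 804.25

Total ratio parts = 4. Expected numbers out of 3217:
  dark-blue: 3217 × 1/4 = 804.25
  light-blue: 3217 × 2/4 = 1608.5
  white: 3217 × 1/4 = 804.25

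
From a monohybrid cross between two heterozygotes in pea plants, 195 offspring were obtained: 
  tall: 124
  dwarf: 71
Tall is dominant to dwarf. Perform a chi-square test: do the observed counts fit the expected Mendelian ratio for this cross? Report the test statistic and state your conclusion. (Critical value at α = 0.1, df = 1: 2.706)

13.540; not consistent

For a monohybrid cross between heterozygotes with complete dominance, the expected phenotypic ratio is 3:1.
Under the 3:1 hypothesis (Σ ratio = 4, N = 195):
  tall: 195 × 3/4 = 146.25
  dwarf: 195 × 1/4 = 48.75
χ² = Σ (O − E)² / E
  tall: (124 − 146.25)² / 146.25 = 3.3850
  dwarf: (71 − 48.75)² / 48.75 = 10.1551
χ² = 3.3850 + 10.1551 = 13.5401 ≈ 13.540
Degrees of freedom = 2 − 1 = 1; critical value at α = 0.1 is 2.706.
Since 13.540 > 2.706, we reject the null hypothesis — the data do not fit the 3:1 ratio.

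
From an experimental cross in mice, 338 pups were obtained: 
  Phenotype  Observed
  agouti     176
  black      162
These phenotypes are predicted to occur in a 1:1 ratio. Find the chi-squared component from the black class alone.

0.290

Under the 1:1 hypothesis (Σ ratio = 2, N = 338):
  agouti: 338 × 1/2 = 169
  black: 338 × 1/2 = 169
Contribution of black: (162 − 169)² / 169 = 0.2899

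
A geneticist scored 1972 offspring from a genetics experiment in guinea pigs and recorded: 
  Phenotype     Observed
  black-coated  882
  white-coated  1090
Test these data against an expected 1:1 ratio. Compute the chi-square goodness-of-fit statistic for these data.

21.939

The 1:1 ratio has 2 parts, so with N = 1972 the expected counts are:
  black-coated: 1972 × 1/2 = 986
  white-coated: 1972 × 1/2 = 986
χ² = Σ (O − E)² / E
  black-coated: (882 − 986)² / 986 = 10.9696
  white-coated: (1090 − 986)² / 986 = 10.9696
χ² = 10.9696 + 10.9696 = 21.9392 ≈ 21.939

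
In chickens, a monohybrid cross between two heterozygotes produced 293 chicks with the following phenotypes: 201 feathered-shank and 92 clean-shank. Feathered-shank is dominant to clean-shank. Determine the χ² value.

6.399

For a monohybrid cross between heterozygotes with complete dominance, the expected phenotypic ratio is 3:1.
Total ratio parts = 4. Expected numbers out of 293:
  feathered-shank: 293 × 3/4 = 219.75
  clean-shank: 293 × 1/4 = 73.25
χ² = Σ (O − E)² / E
  feathered-shank: (201 − 219.75)² / 219.75 = 1.5998
  clean-shank: (92 − 73.25)² / 73.25 = 4.7995
χ² = 1.5998 + 4.7995 = 6.3993 ≈ 6.399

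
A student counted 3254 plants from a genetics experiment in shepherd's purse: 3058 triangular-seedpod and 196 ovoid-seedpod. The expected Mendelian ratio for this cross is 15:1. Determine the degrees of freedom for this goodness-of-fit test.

A goodness-of-fit test with 2 phenotype classes has df = 2 − 1 = 1.

1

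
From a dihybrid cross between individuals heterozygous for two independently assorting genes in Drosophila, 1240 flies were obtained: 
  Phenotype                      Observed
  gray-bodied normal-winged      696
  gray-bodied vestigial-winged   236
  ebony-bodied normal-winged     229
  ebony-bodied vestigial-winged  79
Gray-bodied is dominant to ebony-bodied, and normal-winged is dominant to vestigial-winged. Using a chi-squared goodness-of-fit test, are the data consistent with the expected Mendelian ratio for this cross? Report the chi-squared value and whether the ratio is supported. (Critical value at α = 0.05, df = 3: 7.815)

A dihybrid F₂ with independent assortment and complete dominance at both loci gives a 9:3:3:1 phenotypic ratio.
Under the 9:3:3:1 hypothesis (Σ ratio = 16, N = 1240):
  gray-bodied normal-winged: 1240 × 9/16 = 697.5
  gray-bodied vestigial-winged: 1240 × 3/16 = 232.5
  ebony-bodied normal-winged: 1240 × 3/16 = 232.5
  ebony-bodied vestigial-winged: 1240 × 1/16 = 77.5
χ² = Σ (O − E)² / E
  gray-bodied normal-winged: (696 − 697.5)² / 697.5 = 0.0032
  gray-bodied vestigial-winged: (236 − 232.5)² / 232.5 = 0.0527
  ebony-bodied normal-winged: (229 − 232.5)² / 232.5 = 0.0527
  ebony-bodied vestigial-winged: (79 − 77.5)² / 77.5 = 0.0290
χ² = 0.0032 + 0.0527 + 0.0527 + 0.0290 = 0.1376 ≈ 0.138
Degrees of freedom = 4 − 1 = 3; critical value at α = 0.05 is 7.815.
Since 0.138 < 7.815, we fail to reject the null hypothesis — the data are consistent with the 9:3:3:1 ratio.

0.138; consistent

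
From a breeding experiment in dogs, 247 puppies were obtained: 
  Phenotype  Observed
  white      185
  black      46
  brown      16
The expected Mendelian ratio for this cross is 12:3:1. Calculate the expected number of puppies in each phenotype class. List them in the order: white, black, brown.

185.25, 46.3125, 15.4375

Total ratio parts = 16. Expected numbers out of 247:
  white: 247 × 12/16 = 185.25
  black: 247 × 3/16 = 46.3125
  brown: 247 × 1/16 = 15.4375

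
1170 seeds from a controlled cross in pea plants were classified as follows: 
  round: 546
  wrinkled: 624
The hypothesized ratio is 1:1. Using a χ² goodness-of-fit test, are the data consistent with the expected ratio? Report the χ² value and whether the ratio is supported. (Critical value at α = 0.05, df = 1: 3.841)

5.200; not consistent

The 1:1 ratio has 2 parts, so with N = 1170 the expected counts are:
  round: 1170 × 1/2 = 585
  wrinkled: 1170 × 1/2 = 585
χ² = Σ (O − E)² / E
  round: (546 − 585)² / 585 = 2.6000
  wrinkled: (624 − 585)² / 585 = 2.6000
χ² = 2.6000 + 2.6000 = 5.200
Degrees of freedom = 2 − 1 = 1; critical value at α = 0.05 is 3.841.
Since 5.200 > 3.841, we reject the null hypothesis — the data do not fit the 1:1 ratio.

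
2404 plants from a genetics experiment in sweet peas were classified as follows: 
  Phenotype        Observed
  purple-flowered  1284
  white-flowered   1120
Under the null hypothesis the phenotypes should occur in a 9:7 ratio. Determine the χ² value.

7.874

Expected counts for N = 2404 under a 9:7 ratio (total parts = 16):
  purple-flowered: 2404 × 9/16 = 1352.25
  white-flowered: 2404 × 7/16 = 1051.75
χ² = Σ (O − E)² / E
  purple-flowered: (1284 − 1352.25)² / 1352.25 = 3.4447
  white-flowered: (1120 − 1051.75)² / 1051.75 = 4.4289
χ² = 3.4447 + 4.4289 = 7.8736 ≈ 7.874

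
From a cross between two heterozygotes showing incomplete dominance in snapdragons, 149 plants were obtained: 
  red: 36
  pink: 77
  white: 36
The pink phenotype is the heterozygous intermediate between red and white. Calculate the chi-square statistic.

0.168

With incomplete dominance, a heterozygote × heterozygote cross gives a 1:2:1 phenotypic ratio.
Under the 1:2:1 hypothesis (Σ ratio = 4, N = 149):
  red: 149 × 1/4 = 37.25
  pink: 149 × 2/4 = 74.5
  white: 149 × 1/4 = 37.25
χ² = Σ (O − E)² / E
  red: (36 − 37.25)² / 37.25 = 0.0419
  pink: (77 − 74.5)² / 74.5 = 0.0839
  white: (36 − 37.25)² / 37.25 = 0.0419
χ² = 0.0419 + 0.0839 + 0.0419 = 0.1677 ≈ 0.168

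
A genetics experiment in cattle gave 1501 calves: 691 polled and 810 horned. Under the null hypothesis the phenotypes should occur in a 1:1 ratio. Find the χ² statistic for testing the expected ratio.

Expected counts for N = 1501 under a 1:1 ratio (total parts = 2):
  polled: 1501 × 1/2 = 750.5
  horned: 1501 × 1/2 = 750.5
χ² = Σ (O − E)² / E
  polled: (691 − 750.5)² / 750.5 = 4.7172
  horned: (810 − 750.5)² / 750.5 = 4.7172
χ² = 4.7172 + 4.7172 = 9.4344 ≈ 9.434

9.434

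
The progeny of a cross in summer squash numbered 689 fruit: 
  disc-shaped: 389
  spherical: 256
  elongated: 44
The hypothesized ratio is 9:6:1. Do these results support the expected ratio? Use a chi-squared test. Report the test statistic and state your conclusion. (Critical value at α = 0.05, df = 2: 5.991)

0.048; consistent

Total ratio parts = 16. Expected numbers out of 689:
  disc-shaped: 689 × 9/16 = 387.5625
  spherical: 689 × 6/16 = 258.375
  elongated: 689 × 1/16 = 43.0625
χ² = Σ (O − E)² / E
  disc-shaped: (389 − 387.5625)² / 387.5625 = 0.0053
  spherical: (256 − 258.375)² / 258.375 = 0.0218
  elongated: (44 − 43.0625)² / 43.0625 = 0.0204
χ² = 0.0053 + 0.0218 + 0.0204 = 0.0475 ≈ 0.048
Degrees of freedom = 3 − 1 = 2; critical value at α = 0.05 is 5.991.
Since 0.048 < 5.991, we fail to reject the null hypothesis — the data are consistent with the 9:6:1 ratio.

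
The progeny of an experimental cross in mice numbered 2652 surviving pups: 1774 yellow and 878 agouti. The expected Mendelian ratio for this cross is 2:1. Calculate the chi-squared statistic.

The 2:1 ratio has 3 parts, so with N = 2652 the expected counts are:
  yellow: 2652 × 2/3 = 1768
  agouti: 2652 × 1/3 = 884
χ² = Σ (O − E)² / E
  yellow: (1774 − 1768)² / 1768 = 0.0204
  agouti: (878 − 884)² / 884 = 0.0407
χ² = 0.0204 + 0.0407 = 0.0611 ≈ 0.061

0.061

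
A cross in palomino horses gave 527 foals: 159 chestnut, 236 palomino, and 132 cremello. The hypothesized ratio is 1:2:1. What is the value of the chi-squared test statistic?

8.507

Expected counts for N = 527 under a 1:2:1 ratio (total parts = 4):
  chestnut: 527 × 1/4 = 131.75
  palomino: 527 × 2/4 = 263.5
  cremello: 527 × 1/4 = 131.75
χ² = Σ (O − E)² / E
  chestnut: (159 − 131.75)² / 131.75 = 5.6361
  palomino: (236 − 263.5)² / 263.5 = 2.8700
  cremello: (132 − 131.75)² / 131.75 = 0.0005
χ² = 5.6361 + 2.8700 + 0.0005 = 8.5066 ≈ 8.507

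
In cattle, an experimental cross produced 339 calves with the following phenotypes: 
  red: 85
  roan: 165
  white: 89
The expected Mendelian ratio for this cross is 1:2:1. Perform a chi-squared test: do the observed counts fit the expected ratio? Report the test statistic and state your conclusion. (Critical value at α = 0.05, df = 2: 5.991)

0.333; consistent

Expected counts for N = 339 under a 1:2:1 ratio (total parts = 4):
  red: 339 × 1/4 = 84.75
  roan: 339 × 2/4 = 169.5
  white: 339 × 1/4 = 84.75
χ² = Σ (O − E)² / E
  red: (85 − 84.75)² / 84.75 = 0.0007
  roan: (165 − 169.5)² / 169.5 = 0.1195
  white: (89 − 84.75)² / 84.75 = 0.2131
χ² = 0.0007 + 0.1195 + 0.2131 = 0.3333 ≈ 0.333
Degrees of freedom = 3 − 1 = 2; critical value at α = 0.05 is 5.991.
Since 0.333 < 5.991, we fail to reject the null hypothesis — the data are consistent with the 1:2:1 ratio.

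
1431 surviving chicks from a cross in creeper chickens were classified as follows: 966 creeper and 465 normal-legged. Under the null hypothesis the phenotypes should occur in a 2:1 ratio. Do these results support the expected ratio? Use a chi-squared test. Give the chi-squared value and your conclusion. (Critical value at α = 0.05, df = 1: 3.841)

0.453; consistent

Total ratio parts = 3. Expected numbers out of 1431:
  creeper: 1431 × 2/3 = 954
  normal-legged: 1431 × 1/3 = 477
χ² = Σ (O − E)² / E
  creeper: (966 − 954)² / 954 = 0.1509
  normal-legged: (465 − 477)² / 477 = 0.3019
χ² = 0.1509 + 0.3019 = 0.4528 ≈ 0.453
Degrees of freedom = 2 − 1 = 1; critical value at α = 0.05 is 3.841.
Since 0.453 < 3.841, we fail to reject the null hypothesis — the data are consistent with the 2:1 ratio.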